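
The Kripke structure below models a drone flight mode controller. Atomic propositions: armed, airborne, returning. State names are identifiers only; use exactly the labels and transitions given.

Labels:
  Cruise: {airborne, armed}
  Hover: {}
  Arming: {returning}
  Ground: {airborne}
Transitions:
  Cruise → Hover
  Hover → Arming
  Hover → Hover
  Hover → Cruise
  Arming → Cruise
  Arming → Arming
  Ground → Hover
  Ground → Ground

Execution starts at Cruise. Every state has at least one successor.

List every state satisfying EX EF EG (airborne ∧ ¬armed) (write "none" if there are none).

{Ground}

States satisfying EF EG (airborne ∧ ¬armed): {Ground}.
States satisfying EX EF EG (airborne ∧ ¬armed): {Ground}.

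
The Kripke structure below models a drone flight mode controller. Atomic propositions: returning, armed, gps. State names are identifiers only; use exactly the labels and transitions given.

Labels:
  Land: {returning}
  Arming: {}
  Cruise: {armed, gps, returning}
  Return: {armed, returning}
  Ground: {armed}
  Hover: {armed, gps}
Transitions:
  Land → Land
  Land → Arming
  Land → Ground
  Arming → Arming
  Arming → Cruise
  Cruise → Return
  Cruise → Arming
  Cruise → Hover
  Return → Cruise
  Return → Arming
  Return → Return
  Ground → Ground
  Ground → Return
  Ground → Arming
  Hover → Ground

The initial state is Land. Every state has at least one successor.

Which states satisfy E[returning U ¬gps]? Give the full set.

States satisfying returning: {Land, Cruise, Return}.
States satisfying ¬gps: {Land, Arming, Return, Ground}.
States satisfying E[returning U ¬gps]: {Land, Arming, Cruise, Return, Ground}.

{Land, Arming, Cruise, Return, Ground}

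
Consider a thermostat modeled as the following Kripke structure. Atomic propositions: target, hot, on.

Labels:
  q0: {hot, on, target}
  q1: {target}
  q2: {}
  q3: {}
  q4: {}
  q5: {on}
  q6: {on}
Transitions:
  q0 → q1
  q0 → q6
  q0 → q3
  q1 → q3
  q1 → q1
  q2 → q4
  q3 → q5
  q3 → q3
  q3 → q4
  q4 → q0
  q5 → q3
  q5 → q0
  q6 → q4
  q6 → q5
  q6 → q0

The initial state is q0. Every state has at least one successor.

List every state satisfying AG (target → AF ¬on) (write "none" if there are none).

none

States satisfying target → AF ¬on: {q1, q2, q3, q4, q5, q6}.
States satisfying AG (target → AF ¬on): ∅.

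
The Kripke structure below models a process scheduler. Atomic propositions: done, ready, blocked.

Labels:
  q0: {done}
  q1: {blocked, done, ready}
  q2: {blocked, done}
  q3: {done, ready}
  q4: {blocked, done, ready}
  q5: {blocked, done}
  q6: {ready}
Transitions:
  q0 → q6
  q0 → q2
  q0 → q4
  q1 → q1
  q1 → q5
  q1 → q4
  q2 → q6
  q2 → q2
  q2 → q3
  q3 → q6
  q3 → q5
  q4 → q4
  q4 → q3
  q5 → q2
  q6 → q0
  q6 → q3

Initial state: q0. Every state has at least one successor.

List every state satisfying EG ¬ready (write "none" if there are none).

{q0, q2, q5}

States satisfying ¬ready: {q0, q2, q5}.
States satisfying EG ¬ready: {q0, q2, q5}.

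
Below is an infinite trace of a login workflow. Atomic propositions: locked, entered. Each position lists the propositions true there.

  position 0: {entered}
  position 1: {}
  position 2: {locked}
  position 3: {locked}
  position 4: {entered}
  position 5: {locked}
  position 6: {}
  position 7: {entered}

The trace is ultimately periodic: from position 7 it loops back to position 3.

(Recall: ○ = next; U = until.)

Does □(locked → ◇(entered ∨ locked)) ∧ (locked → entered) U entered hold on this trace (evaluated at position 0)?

Yes

locked → ◇(entered ∨ locked) holds at every position 0..7, and those are all positions ever visited, so □(locked → ◇(entered ∨ locked)) holds.
Positions where locked holds: 2, 3, 5.
Check ◇(entered ∨ locked) at each: 2→ok, 3→ok, 5→ok.
Walking from position 0: entered first holds at position 0, and locked → entered holds at every earlier position along the way, so (locked → entered) U entered holds.
At position 0: □(locked → ◇(entered ∨ locked)) is true; (locked → entered) U entered is true; so □(locked → ◇(entered ∨ locked)) ∧ (locked → entered) U entered is true.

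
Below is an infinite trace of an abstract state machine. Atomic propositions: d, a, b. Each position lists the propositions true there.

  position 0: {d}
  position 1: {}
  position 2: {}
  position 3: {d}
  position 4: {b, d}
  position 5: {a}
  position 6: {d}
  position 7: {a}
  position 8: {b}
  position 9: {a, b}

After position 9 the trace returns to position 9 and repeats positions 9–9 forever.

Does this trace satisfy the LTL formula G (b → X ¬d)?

b → X ¬d holds at every position 0..9, and those are all positions ever visited, so G (b → X ¬d) holds.
Positions where b holds: 4, 8, 9.
Check X ¬d at each: 4→ok, 8→ok, 9→ok.

Satisfied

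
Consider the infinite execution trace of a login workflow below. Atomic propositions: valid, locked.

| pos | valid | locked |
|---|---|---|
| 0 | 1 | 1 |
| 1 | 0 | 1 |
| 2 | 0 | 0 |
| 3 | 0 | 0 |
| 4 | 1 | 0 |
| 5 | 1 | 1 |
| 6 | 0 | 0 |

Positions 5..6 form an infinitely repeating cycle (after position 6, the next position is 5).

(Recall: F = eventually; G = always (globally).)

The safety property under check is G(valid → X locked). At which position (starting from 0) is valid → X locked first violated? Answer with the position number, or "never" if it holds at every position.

5

Check valid → X locked at each position in order: 0 ✓, 1 ✓, 2 ✓, 3 ✓, 4 ✓.
At position 5 the labels are {locked, valid} and the next position 6 has {}, so valid → X locked is false there. This is the first violation.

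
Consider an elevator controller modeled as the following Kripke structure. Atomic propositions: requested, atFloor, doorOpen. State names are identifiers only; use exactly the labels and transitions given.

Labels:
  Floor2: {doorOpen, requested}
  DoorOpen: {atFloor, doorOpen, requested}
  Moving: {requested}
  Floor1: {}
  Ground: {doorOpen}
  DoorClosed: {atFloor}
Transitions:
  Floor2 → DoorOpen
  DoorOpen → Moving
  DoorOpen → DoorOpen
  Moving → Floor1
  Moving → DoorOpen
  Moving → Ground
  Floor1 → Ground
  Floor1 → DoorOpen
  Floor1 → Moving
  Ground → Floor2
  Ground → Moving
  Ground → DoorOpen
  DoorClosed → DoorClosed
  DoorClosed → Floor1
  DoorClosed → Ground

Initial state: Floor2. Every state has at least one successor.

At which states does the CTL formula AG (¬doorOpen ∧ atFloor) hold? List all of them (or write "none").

States satisfying ¬doorOpen ∧ atFloor: {DoorClosed}.
States satisfying AG (¬doorOpen ∧ atFloor): ∅.

none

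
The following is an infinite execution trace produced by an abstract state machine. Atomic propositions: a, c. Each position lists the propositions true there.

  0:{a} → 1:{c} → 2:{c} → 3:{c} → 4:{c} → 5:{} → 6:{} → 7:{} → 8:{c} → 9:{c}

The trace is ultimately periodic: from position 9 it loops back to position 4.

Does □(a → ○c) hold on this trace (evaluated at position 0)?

a → ○c holds at every position 0..9, and those are all positions ever visited, so □(a → ○c) holds.
Positions where a holds: 0.
Check ○c at each: 0→ok.

Satisfied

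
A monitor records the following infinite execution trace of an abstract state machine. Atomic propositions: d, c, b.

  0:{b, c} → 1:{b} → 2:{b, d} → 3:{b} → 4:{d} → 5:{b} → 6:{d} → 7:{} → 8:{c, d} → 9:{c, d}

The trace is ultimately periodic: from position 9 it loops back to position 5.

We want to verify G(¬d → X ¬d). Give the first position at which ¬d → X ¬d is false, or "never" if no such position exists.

1

Check ¬d → X ¬d at each position in order: 0 ✓.
At position 1 the labels are {b} and the next position 2 has {b, d}, so ¬d → X ¬d is false there. This is the first violation.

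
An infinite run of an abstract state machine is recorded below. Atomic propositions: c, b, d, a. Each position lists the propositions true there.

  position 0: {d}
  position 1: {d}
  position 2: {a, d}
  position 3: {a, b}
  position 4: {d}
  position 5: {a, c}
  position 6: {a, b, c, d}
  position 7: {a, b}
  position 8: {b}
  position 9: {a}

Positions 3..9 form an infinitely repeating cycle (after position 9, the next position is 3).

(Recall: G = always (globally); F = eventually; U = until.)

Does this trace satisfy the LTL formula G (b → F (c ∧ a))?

b → F (c ∧ a) holds at every position 0..9, and those are all positions ever visited, so G (b → F (c ∧ a)) holds.
Positions where b holds: 3, 6, 7, 8.
Check F (c ∧ a) at each: 3→ok, 6→ok, 7→ok, 8→ok.

Yes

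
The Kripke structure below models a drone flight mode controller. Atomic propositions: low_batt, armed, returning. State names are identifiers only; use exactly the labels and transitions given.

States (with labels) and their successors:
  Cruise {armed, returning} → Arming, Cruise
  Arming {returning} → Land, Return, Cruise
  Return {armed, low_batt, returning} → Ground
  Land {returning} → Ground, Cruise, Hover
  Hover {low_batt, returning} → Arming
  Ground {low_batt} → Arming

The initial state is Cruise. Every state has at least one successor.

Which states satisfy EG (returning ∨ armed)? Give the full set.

States satisfying returning ∨ armed: {Cruise, Arming, Return, Land, Hover}.
States satisfying EG (returning ∨ armed): {Cruise, Arming, Land, Hover}.

{Cruise, Arming, Land, Hover}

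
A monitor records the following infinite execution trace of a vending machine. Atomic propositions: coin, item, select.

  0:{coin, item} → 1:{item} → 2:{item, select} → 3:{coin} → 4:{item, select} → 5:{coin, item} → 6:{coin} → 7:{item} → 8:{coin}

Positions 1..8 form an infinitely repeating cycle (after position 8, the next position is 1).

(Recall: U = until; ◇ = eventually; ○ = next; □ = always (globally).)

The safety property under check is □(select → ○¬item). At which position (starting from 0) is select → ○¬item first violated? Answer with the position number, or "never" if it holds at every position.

Check select → ○¬item at each position in order: 0 ✓, 1 ✓, 2 ✓, 3 ✓.
At position 4 the labels are {item, select} and the next position 5 has {coin, item}, so select → ○¬item is false there. This is the first violation.

4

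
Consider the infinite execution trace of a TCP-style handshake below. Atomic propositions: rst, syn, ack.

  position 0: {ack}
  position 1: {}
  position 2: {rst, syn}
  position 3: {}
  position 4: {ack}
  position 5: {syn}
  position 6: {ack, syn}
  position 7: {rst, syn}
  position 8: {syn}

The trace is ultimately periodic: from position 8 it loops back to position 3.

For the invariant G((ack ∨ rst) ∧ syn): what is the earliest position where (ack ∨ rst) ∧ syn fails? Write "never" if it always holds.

At position 0 the labels are {ack}, so (ack ∨ rst) ∧ syn is false there. This is the first violation.

0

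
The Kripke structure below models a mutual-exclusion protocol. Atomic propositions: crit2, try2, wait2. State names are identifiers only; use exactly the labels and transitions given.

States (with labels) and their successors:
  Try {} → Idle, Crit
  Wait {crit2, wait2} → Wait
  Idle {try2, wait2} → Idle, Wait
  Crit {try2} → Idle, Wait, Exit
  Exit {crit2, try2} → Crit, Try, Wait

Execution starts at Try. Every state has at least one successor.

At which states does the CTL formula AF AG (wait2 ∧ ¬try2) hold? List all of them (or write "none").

{Wait}

States satisfying AG (wait2 ∧ ¬try2): {Wait}.
States satisfying AF AG (wait2 ∧ ¬try2): {Wait}.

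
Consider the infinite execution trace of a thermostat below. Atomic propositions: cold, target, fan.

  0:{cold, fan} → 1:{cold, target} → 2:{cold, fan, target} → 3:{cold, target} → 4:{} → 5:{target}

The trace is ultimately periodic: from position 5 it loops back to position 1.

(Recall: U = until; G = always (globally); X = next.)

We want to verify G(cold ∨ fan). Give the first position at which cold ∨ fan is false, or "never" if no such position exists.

Check cold ∨ fan at each position in order: 0 ✓, 1 ✓, 2 ✓, 3 ✓.
At position 4 the labels are {}, so cold ∨ fan is false there. This is the first violation.

4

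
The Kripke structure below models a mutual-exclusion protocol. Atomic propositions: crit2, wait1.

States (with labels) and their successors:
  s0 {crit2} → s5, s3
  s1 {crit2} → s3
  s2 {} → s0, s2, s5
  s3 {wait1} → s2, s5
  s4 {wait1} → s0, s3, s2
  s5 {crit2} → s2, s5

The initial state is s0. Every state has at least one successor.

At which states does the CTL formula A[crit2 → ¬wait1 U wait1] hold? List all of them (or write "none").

{s1, s3, s4}

States satisfying crit2 → ¬wait1: {s0, s1, s2, s3, s4, s5}.
States satisfying wait1: {s3, s4}.
States satisfying A[crit2 → ¬wait1 U wait1]: {s1, s3, s4}.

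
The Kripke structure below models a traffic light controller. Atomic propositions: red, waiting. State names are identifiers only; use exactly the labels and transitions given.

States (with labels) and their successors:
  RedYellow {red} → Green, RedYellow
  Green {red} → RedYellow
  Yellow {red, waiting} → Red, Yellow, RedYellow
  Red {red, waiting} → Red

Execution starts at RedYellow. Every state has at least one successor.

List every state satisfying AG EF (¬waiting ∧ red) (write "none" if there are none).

States satisfying EF (¬waiting ∧ red): {RedYellow, Green, Yellow}.
States satisfying AG EF (¬waiting ∧ red): {RedYellow, Green}.

{RedYellow, Green}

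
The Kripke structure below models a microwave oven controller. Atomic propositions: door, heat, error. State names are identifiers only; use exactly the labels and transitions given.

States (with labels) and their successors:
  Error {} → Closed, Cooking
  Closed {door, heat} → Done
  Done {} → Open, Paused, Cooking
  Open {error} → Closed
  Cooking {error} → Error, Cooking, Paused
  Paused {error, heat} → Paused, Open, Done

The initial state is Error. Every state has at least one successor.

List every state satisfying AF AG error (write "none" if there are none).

States satisfying AG error: ∅.
States satisfying AF AG error: ∅.

none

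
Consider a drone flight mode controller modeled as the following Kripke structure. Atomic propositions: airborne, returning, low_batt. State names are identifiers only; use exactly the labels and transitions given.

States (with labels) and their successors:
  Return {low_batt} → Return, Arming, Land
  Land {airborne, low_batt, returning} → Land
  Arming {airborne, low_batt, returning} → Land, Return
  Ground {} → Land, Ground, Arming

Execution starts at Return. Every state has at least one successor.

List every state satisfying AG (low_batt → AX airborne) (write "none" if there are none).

{Land}

States satisfying low_batt → AX airborne: {Land, Ground}.
States satisfying AG (low_batt → AX airborne): {Land}.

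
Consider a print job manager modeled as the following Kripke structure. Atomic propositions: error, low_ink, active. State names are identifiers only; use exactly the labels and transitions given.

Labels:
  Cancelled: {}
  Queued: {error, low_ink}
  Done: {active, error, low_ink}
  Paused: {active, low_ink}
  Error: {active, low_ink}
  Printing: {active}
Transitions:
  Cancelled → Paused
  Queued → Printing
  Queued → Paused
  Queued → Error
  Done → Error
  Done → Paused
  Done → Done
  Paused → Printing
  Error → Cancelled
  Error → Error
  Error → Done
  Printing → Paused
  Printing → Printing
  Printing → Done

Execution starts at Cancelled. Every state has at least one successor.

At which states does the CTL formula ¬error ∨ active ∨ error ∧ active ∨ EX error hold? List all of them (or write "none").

{Cancelled, Done, Paused, Error, Printing}

States satisfying ¬error: {Cancelled, Paused, Error, Printing}.
States satisfying ¬error ∨ active: {Cancelled, Done, Paused, Error, Printing}.
States satisfying error ∧ active: {Done}.
States satisfying ¬error ∨ active ∨ error ∧ active: {Cancelled, Done, Paused, Error, Printing}.
States satisfying error: {Queued, Done}.
States satisfying EX error: {Done, Error, Printing}.
States satisfying ¬error ∨ active ∨ error ∧ active ∨ EX error: {Cancelled, Done, Paused, Error, Printing}.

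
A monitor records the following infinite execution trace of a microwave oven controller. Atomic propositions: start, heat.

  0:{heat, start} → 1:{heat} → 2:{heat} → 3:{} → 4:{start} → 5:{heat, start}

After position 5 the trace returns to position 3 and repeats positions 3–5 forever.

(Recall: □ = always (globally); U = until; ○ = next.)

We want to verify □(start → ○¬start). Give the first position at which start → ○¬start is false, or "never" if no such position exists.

Check start → ○¬start at each position in order: 0 ✓, 1 ✓, 2 ✓, 3 ✓.
At position 4 the labels are {start} and the next position 5 has {heat, start}, so start → ○¬start is false there. This is the first violation.

4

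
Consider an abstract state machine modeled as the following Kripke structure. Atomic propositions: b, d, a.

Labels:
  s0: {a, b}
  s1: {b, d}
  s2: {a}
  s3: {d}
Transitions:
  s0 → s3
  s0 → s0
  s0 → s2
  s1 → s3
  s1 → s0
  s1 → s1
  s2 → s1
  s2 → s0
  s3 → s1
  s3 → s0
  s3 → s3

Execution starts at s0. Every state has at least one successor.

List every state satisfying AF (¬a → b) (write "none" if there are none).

States satisfying ¬a → b: {s0, s1, s2}.
States satisfying AF (¬a → b): {s0, s1, s2}.

{s0, s1, s2}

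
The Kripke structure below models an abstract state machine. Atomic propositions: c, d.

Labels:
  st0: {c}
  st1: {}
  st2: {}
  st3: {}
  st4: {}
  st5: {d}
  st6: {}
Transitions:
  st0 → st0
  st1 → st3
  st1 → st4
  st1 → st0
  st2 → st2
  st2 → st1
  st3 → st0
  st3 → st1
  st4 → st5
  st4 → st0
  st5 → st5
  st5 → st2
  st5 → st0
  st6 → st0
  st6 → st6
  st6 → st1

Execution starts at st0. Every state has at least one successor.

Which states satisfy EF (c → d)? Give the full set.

{st1, st2, st3, st4, st5, st6}

States satisfying c → d: {st1, st2, st3, st4, st5, st6}.
States satisfying EF (c → d): {st1, st2, st3, st4, st5, st6}.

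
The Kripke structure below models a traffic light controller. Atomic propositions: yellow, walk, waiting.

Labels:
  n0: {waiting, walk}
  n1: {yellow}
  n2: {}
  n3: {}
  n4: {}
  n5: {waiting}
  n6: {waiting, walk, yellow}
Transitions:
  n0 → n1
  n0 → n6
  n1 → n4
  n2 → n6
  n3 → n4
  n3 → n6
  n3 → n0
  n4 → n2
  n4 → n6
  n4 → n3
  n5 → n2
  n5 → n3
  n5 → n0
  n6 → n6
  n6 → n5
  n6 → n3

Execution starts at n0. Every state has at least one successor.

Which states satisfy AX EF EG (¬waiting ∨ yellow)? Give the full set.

States satisfying EF EG (¬waiting ∨ yellow): {n0, n1, n2, n3, n4, n5, n6}.
States satisfying AX EF EG (¬waiting ∨ yellow): {n0, n1, n2, n3, n4, n5, n6}.

{n0, n1, n2, n3, n4, n5, n6}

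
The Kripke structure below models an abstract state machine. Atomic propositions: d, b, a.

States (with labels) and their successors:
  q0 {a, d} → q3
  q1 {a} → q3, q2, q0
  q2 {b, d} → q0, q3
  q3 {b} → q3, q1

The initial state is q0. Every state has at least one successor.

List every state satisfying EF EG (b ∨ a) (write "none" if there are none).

States satisfying EG (b ∨ a): {q0, q1, q2, q3}.
States satisfying EF EG (b ∨ a): {q0, q1, q2, q3}.

{q0, q1, q2, q3}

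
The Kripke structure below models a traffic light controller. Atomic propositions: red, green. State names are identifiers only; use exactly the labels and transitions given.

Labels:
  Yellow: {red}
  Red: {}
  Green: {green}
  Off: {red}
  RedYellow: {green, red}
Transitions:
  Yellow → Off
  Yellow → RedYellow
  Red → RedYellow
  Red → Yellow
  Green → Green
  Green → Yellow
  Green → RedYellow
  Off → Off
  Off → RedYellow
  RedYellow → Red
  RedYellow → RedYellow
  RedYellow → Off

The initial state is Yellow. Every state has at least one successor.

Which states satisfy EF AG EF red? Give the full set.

States satisfying AG EF red: {Yellow, Red, Green, Off, RedYellow}.
States satisfying EF AG EF red: {Yellow, Red, Green, Off, RedYellow}.

{Yellow, Red, Green, Off, RedYellow}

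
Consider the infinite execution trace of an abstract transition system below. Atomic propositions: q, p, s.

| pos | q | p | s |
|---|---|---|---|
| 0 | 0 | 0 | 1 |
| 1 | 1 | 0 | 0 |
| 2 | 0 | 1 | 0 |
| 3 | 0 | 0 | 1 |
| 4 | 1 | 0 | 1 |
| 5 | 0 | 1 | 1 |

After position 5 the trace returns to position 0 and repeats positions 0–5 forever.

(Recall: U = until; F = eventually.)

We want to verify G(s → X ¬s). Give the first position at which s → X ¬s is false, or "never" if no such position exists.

Check s → X ¬s at each position in order: 0 ✓, 1 ✓, 2 ✓.
At position 3 the labels are {s} and the next position 4 has {q, s}, so s → X ¬s is false there. This is the first violation.

3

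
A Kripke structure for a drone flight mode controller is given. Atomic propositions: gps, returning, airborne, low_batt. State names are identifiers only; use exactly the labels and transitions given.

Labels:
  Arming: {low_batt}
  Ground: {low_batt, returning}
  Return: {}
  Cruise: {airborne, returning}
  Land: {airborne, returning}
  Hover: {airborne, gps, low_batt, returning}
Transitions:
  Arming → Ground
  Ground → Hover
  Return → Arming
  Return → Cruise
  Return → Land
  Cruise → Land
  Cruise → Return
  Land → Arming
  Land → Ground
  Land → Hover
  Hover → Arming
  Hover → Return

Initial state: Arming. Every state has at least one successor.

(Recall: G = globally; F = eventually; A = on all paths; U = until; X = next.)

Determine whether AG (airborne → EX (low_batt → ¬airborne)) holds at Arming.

Satisfied

States satisfying airborne → EX (low_batt → ¬airborne): {Arming, Ground, Return, Cruise, Land, Hover}.
States satisfying AG (airborne → EX (low_batt → ¬airborne)): {Arming, Ground, Return, Cruise, Land, Hover}.
Every state reachable from Arming satisfies airborne → EX (low_batt → ¬airborne).
Arming ∈ Sat(AG (airborne → EX (low_batt → ¬airborne))).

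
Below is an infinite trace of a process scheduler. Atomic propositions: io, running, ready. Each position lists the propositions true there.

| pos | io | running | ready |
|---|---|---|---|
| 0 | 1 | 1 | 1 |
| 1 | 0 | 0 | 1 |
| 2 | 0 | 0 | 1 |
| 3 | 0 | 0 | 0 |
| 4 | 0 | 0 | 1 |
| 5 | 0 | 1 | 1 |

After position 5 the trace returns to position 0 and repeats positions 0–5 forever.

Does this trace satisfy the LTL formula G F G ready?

Does not hold

F G ready must hold at every position from 0 onward. It fails at position 0, so G F G ready is false.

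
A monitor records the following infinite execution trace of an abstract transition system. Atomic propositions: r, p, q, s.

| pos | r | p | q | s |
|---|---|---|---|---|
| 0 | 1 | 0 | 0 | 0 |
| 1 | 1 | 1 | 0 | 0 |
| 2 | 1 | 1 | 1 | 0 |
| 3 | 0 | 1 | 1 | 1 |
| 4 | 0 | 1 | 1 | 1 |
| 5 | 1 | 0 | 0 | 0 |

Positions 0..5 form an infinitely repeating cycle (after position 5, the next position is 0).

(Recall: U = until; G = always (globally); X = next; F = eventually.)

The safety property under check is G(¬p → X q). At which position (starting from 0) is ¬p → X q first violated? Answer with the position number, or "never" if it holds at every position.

At position 0 the labels are {r} and the next position 1 has {p, r}, so ¬p → X q is false there. This is the first violation.

0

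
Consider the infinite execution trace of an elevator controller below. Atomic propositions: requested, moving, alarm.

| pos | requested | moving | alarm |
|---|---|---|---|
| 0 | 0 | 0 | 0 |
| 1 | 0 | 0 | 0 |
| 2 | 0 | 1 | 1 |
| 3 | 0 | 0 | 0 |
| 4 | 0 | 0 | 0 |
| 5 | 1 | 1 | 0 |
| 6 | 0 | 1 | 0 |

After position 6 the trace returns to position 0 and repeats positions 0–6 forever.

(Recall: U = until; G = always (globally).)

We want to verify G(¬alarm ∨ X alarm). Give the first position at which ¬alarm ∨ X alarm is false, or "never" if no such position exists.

Check ¬alarm ∨ X alarm at each position in order: 0 ✓, 1 ✓.
At position 2 the labels are {alarm, moving} and the next position 3 has {}, so ¬alarm ∨ X alarm is false there. This is the first violation.

2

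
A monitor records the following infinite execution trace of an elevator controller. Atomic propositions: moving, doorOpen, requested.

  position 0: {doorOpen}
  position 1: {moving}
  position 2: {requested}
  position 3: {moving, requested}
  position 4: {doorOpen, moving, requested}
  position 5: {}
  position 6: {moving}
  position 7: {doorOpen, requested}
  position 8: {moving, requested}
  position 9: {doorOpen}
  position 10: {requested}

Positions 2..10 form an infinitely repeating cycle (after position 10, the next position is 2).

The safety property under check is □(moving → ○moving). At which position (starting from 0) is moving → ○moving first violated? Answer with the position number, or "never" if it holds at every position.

Check moving → ○moving at each position in order: 0 ✓.
At position 1 the labels are {moving} and the next position 2 has {requested}, so moving → ○moving is false there. This is the first violation.

1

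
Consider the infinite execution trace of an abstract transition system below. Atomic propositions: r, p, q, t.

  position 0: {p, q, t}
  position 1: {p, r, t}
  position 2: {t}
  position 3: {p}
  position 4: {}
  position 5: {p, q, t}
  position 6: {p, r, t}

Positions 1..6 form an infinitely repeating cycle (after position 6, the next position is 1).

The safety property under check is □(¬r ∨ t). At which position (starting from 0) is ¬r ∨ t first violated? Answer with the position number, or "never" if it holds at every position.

¬r ∨ t holds at every position 0..6, and those are all the positions the trace ever visits, so the invariant □(¬r ∨ t) is never violated.

never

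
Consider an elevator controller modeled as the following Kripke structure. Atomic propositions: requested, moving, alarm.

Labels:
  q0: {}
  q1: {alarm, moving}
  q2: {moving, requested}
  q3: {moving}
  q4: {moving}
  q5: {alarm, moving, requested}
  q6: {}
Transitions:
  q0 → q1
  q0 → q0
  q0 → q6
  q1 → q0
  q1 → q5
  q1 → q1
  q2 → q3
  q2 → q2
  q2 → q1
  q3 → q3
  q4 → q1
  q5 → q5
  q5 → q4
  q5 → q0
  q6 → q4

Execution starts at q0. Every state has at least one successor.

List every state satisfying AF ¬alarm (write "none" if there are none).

States satisfying ¬alarm: {q0, q2, q3, q4, q6}.
States satisfying AF ¬alarm: {q0, q2, q3, q4, q6}.

{q0, q2, q3, q4, q6}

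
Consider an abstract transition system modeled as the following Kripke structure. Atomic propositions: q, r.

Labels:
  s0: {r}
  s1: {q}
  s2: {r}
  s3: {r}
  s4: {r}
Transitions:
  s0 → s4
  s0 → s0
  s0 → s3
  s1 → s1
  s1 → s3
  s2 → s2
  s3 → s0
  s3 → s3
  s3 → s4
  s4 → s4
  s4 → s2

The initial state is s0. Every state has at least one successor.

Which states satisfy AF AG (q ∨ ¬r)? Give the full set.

States satisfying AG (q ∨ ¬r): ∅.
States satisfying AF AG (q ∨ ¬r): ∅.

none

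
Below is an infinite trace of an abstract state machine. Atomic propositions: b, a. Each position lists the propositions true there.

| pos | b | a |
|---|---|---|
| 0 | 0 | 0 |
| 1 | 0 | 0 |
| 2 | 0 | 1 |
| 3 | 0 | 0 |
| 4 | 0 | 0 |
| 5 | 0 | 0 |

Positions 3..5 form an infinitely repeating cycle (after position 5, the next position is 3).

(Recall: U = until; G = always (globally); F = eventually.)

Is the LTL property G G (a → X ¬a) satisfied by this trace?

Yes

G (a → X ¬a) holds at every position 0..5, and those are all positions ever visited, so G G (a → X ¬a) holds.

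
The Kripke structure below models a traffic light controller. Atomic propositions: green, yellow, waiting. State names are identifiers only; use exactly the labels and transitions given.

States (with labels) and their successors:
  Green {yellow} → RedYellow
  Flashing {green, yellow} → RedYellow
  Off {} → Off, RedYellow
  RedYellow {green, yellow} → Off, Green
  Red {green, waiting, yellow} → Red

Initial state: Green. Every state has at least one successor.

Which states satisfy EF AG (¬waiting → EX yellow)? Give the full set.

{Green, Flashing, Off, RedYellow, Red}

States satisfying AG (¬waiting → EX yellow): {Green, Flashing, Off, RedYellow, Red}.
States satisfying EF AG (¬waiting → EX yellow): {Green, Flashing, Off, RedYellow, Red}.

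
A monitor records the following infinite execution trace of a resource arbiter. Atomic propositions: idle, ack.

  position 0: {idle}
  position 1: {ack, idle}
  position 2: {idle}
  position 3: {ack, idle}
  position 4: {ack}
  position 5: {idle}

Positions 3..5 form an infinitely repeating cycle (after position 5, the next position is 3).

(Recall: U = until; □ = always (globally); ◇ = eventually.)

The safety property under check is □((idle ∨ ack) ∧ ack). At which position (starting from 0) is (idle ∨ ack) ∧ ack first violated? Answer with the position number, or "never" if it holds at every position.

0

At position 0 the labels are {idle}, so (idle ∨ ack) ∧ ack is false there. This is the first violation.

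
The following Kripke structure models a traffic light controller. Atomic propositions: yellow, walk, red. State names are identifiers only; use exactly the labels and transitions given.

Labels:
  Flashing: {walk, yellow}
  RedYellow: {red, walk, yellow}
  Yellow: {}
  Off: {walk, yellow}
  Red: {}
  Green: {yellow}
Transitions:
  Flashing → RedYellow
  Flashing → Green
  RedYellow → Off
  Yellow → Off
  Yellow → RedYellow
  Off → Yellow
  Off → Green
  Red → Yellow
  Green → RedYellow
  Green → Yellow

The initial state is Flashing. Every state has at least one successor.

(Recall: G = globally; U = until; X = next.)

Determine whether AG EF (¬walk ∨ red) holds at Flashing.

Satisfied

States satisfying EF (¬walk ∨ red): {Flashing, RedYellow, Yellow, Off, Red, Green}.
States satisfying AG EF (¬walk ∨ red): {Flashing, RedYellow, Yellow, Off, Red, Green}.
Every state reachable from Flashing satisfies EF (¬walk ∨ red).
Flashing ∈ Sat(AG EF (¬walk ∨ red)).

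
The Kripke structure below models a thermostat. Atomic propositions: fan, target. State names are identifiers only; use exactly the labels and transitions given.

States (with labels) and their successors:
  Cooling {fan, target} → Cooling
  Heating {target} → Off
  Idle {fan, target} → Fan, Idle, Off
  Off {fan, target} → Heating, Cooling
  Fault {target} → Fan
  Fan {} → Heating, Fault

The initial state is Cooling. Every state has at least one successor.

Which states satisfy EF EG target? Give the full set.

{Cooling, Heating, Idle, Off, Fault, Fan}

States satisfying EG target: {Cooling, Heating, Idle, Off}.
States satisfying EF EG target: {Cooling, Heating, Idle, Off, Fault, Fan}.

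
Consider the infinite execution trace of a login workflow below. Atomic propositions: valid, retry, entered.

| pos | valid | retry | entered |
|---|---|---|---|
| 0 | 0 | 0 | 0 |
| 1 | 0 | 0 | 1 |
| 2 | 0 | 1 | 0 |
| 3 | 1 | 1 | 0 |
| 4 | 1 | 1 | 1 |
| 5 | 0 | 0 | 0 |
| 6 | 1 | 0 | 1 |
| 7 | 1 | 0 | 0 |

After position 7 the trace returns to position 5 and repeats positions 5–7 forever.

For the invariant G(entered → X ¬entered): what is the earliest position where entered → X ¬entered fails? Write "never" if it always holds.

entered → X ¬entered holds at every position 0..7, and those are all the positions the trace ever visits, so the invariant G(entered → X ¬entered) is never violated.

never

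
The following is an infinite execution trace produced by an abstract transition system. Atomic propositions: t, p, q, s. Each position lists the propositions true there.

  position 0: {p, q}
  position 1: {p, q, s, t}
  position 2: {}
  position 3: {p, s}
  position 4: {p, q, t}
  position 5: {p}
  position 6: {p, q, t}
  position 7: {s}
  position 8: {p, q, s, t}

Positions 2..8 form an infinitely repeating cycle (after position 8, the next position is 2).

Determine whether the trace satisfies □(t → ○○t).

Does not hold

t → ○○t must hold at every position from 0 onward. It fails at position 1, so □(t → ○○t) is false.
Positions where t holds: 1, 4, 6, 8.
Check ○○t at each: 1→fails, 4→ok, 6→ok, 8→fails.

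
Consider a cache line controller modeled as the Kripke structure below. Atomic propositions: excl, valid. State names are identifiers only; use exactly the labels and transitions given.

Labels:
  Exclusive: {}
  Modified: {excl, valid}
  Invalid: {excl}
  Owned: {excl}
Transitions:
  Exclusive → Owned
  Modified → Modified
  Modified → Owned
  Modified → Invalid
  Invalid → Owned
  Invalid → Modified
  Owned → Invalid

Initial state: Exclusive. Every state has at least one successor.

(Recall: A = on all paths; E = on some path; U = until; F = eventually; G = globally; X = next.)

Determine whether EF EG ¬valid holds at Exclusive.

Holds

States satisfying EG ¬valid: {Exclusive, Invalid, Owned}.
States satisfying EF EG ¬valid: {Exclusive, Modified, Invalid, Owned}.
Some path from Exclusive reaches a state where EG ¬valid holds.
Exclusive ∈ Sat(EF EG ¬valid).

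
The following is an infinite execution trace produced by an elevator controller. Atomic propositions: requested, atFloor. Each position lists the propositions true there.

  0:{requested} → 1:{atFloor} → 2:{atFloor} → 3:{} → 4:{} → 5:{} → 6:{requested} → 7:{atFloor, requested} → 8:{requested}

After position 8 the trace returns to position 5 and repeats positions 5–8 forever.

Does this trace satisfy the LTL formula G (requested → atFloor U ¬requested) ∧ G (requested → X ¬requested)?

requested → atFloor U ¬requested must hold at every position from 0 onward. It fails at position 0, so G (requested → atFloor U ¬requested) is false.
Positions where requested holds: 0, 6, 7, 8.
Check atFloor U ¬requested at each: 0→fails, 6→fails, 7→fails, 8→fails.
requested → X ¬requested must hold at every position from 0 onward. It fails at position 6, so G (requested → X ¬requested) is false.
Positions where requested holds: 0, 6, 7, 8.
Check X ¬requested at each: 0→ok, 6→fails, 7→fails, 8→ok.
At position 0: G (requested → atFloor U ¬requested) is false; G (requested → X ¬requested) is false; so G (requested → atFloor U ¬requested) ∧ G (requested → X ¬requested) is false.

Does not hold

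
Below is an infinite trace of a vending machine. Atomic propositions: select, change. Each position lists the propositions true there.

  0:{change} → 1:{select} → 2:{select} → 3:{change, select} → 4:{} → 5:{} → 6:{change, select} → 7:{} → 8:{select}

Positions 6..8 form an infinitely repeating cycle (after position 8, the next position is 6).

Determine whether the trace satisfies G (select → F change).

Holds

select → F change holds at every position 0..8, and those are all positions ever visited, so G (select → F change) holds.
Positions where select holds: 1, 2, 3, 6, 8.
Check F change at each: 1→ok, 2→ok, 3→ok, 6→ok, 8→ok.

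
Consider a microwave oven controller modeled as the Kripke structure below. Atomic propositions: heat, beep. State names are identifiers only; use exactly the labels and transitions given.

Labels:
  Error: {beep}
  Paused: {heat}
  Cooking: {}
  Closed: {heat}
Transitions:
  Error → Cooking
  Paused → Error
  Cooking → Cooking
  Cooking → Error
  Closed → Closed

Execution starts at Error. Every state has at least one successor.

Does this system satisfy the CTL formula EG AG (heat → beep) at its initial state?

Satisfied

States satisfying AG (heat → beep): {Error, Cooking}.
States satisfying EG AG (heat → beep): {Error, Cooking}.
Error ∈ Sat(EG AG (heat → beep)).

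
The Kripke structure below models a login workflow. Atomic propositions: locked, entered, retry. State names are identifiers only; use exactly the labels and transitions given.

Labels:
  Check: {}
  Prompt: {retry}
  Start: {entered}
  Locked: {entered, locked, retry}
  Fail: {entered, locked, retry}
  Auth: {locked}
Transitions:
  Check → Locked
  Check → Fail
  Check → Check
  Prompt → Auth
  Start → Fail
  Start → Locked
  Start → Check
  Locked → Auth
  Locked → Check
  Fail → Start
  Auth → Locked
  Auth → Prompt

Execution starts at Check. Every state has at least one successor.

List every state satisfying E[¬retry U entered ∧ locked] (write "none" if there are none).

{Check, Start, Locked, Fail, Auth}

States satisfying ¬retry: {Check, Start, Auth}.
States satisfying entered ∧ locked: {Locked, Fail}.
States satisfying E[¬retry U entered ∧ locked]: {Check, Start, Locked, Fail, Auth}.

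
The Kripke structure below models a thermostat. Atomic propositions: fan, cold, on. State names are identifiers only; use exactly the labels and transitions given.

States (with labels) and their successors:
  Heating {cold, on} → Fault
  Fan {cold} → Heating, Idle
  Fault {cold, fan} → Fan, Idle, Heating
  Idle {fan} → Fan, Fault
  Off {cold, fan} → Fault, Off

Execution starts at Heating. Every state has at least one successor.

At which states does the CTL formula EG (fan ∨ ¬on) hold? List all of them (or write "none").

States satisfying fan ∨ ¬on: {Fan, Fault, Idle, Off}.
States satisfying EG (fan ∨ ¬on): {Fan, Fault, Idle, Off}.

{Fan, Fault, Idle, Off}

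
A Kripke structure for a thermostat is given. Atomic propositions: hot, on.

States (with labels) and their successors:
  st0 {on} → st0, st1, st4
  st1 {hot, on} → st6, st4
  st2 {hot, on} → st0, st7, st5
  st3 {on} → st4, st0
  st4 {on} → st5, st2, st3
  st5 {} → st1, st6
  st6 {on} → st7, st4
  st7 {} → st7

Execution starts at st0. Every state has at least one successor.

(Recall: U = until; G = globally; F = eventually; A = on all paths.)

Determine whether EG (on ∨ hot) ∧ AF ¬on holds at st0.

States satisfying on ∨ hot: {st0, st1, st2, st3, st4, st6}.
States satisfying EG (on ∨ hot): {st0, st1, st2, st3, st4, st6}.
States satisfying ¬on: {st5, st7}.
States satisfying AF ¬on: {st5, st7}.
States satisfying EG (on ∨ hot) ∧ AF ¬on: ∅.
st0 ∉ Sat(EG (on ∨ hot) ∧ AF ¬on).

No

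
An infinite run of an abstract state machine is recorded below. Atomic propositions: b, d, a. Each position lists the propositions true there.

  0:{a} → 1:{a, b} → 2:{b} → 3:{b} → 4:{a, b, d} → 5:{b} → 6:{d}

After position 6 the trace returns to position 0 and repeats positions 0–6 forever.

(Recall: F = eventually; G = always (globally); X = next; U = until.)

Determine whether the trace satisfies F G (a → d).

Violated

G (a → d) is false at every position 0..6, so it never becomes true and F G (a → d) fails.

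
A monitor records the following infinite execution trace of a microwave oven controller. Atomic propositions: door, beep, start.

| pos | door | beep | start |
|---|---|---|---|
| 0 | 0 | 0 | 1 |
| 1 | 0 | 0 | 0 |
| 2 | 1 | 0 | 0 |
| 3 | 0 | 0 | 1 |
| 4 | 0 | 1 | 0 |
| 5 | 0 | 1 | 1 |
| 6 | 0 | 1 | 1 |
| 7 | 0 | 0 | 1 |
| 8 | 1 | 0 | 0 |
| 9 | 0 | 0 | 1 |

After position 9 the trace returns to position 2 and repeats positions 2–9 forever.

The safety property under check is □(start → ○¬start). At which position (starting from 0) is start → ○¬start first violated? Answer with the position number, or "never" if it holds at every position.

5

Check start → ○¬start at each position in order: 0 ✓, 1 ✓, 2 ✓, 3 ✓, 4 ✓.
At position 5 the labels are {beep, start} and the next position 6 has {beep, start}, so start → ○¬start is false there. This is the first violation.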